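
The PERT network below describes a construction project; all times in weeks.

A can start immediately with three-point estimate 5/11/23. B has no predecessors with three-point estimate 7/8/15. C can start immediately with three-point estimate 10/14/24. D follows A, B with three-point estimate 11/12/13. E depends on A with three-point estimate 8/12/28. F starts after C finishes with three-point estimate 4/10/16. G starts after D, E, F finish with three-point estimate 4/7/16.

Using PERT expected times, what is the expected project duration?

te_A = (5 + 4·11 + 23)/6 = 72/6 = 12
te_B = (7 + 4·8 + 15)/6 = 54/6 = 9
te_C = (10 + 4·14 + 24)/6 = 90/6 = 15
te_D = (11 + 4·12 + 13)/6 = 72/6 = 12
te_E = (8 + 4·12 + 28)/6 = 84/6 = 14
te_F = (4 + 4·10 + 16)/6 = 60/6 = 10
te_G = (4 + 4·7 + 16)/6 = 48/6 = 8

Forward pass:
ES_A = 0; EF_A = 12
ES_B = 0; EF_B = 9
ES_C = 0; EF_C = 15
ES_D = max(EF_A=12, EF_B=9) = 12; EF_D = 12+12 = 24
ES_E = 12; EF_E = 12+14 = 26
ES_F = 15; EF_F = 15+10 = 25
ES_G = max(EF_D=24, EF_E=26, EF_F=25) = 26; EF_G = 26+8 = 34
Expected project duration μ = 34 weeks. Critical path: A → E → G.

34 weeks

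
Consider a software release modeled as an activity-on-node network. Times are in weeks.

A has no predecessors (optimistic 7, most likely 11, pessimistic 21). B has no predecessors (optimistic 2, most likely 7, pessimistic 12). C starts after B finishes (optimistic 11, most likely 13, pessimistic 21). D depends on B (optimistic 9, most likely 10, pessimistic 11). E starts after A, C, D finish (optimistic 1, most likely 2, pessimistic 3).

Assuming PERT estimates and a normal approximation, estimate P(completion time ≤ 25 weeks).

0.800

te_A = (7 + 4·11 + 21)/6 = 72/6 = 12; σ²_A = ((21−7)/6)² = 5.444
te_B = (2 + 4·7 + 12)/6 = 42/6 = 7; σ²_B = ((12−2)/6)² = 2.778
te_C = (11 + 4·13 + 21)/6 = 84/6 = 14; σ²_C = ((21−11)/6)² = 2.778
te_D = (9 + 4·10 + 11)/6 = 60/6 = 10; σ²_D = ((11−9)/6)² = 0.111
te_E = (1 + 4·2 + 3)/6 = 12/6 = 2; σ²_E = ((3−1)/6)² = 0.111

Forward pass:
ES_A = 0; EF_A = 12
ES_B = 0; EF_B = 7
ES_C = 7; EF_C = 7+14 = 21
ES_D = 7; EF_D = 7+10 = 17
ES_E = max(EF_A=12, EF_C=21, EF_D=17) = 21; EF_E = 21+2 = 23
Expected project duration μ = 23 weeks. Critical path: B → C → E.

Variance along critical path = 2.778 + 2.778 + 0.111 = 5.667; σ = √5.667 = 2.380 weeks.
Z = (25 − 23) / 2.380 = 0.840
P(T ≤ 25) = Φ(0.840) ≈ 0.800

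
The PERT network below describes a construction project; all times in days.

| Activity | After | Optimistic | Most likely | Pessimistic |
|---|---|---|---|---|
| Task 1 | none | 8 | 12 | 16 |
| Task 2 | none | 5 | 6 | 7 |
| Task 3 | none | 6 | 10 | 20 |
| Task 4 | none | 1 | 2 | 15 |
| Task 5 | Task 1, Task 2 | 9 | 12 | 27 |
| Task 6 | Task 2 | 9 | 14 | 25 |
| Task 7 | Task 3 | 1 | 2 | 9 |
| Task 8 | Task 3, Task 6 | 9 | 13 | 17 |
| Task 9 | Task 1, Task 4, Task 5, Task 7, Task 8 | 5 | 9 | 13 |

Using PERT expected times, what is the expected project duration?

43 days

te_Task 1 = (8 + 4·12 + 16)/6 = 72/6 = 12
te_Task 2 = (5 + 4·6 + 7)/6 = 36/6 = 6
te_Task 3 = (6 + 4·10 + 20)/6 = 66/6 = 11
te_Task 4 = (1 + 4·2 + 15)/6 = 24/6 = 4
te_Task 5 = (9 + 4·12 + 27)/6 = 84/6 = 14
te_Task 6 = (9 + 4·14 + 25)/6 = 90/6 = 15
te_Task 7 = (1 + 4·2 + 9)/6 = 18/6 = 3
te_Task 8 = (9 + 4·13 + 17)/6 = 78/6 = 13
te_Task 9 = (5 + 4·9 + 13)/6 = 54/6 = 9

Forward pass:
ES_Task 1 = 0; EF_Task 1 = 12
ES_Task 2 = 0; EF_Task 2 = 6
ES_Task 3 = 0; EF_Task 3 = 11
ES_Task 4 = 0; EF_Task 4 = 4
ES_Task 5 = max(EF_Task 1=12, EF_Task 2=6) = 12; EF_Task 5 = 12+14 = 26
ES_Task 6 = 6; EF_Task 6 = 6+15 = 21
ES_Task 7 = 11; EF_Task 7 = 11+3 = 14
ES_Task 8 = max(EF_Task 3=11, EF_Task 6=21) = 21; EF_Task 8 = 21+13 = 34
ES_Task 9 = max(EF_Task 1=12, EF_Task 4=4, EF_Task 5=26, EF_Task 7=14, EF_Task 8=34) = 34; EF_Task 9 = 34+9 = 43
Expected project duration μ = 43 days. Critical path: Task 2 → Task 6 → Task 8 → Task 9.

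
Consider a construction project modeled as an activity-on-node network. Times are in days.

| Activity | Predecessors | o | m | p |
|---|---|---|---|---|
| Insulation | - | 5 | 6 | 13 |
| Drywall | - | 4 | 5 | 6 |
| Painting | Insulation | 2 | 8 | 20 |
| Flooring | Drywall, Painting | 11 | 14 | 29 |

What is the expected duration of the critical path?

32 days

te_Insulation = (5 + 4·6 + 13)/6 = 42/6 = 7
te_Drywall = (4 + 4·5 + 6)/6 = 30/6 = 5
te_Painting = (2 + 4·8 + 20)/6 = 54/6 = 9
te_Flooring = (11 + 4·14 + 29)/6 = 96/6 = 16

Forward pass:
ES_Insulation = 0; EF_Insulation = 7
ES_Drywall = 0; EF_Drywall = 5
ES_Painting = 7; EF_Painting = 7+9 = 16
ES_Flooring = max(EF_Drywall=5, EF_Painting=16) = 16; EF_Flooring = 16+16 = 32
Expected project duration μ = 32 days. Critical path: Insulation → Painting → Flooring.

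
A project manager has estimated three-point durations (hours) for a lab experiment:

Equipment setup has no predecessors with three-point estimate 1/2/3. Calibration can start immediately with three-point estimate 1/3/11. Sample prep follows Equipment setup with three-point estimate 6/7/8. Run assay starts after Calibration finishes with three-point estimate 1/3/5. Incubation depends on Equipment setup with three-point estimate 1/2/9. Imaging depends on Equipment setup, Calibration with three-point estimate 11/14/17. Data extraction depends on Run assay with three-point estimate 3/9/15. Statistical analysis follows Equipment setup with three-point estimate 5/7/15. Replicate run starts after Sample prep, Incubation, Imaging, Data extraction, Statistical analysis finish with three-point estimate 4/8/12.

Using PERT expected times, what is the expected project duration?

26 hours

te_Equipment setup = (1 + 4·2 + 3)/6 = 12/6 = 2
te_Calibration = (1 + 4·3 + 11)/6 = 24/6 = 4
te_Sample prep = (6 + 4·7 + 8)/6 = 42/6 = 7
te_Run assay = (1 + 4·3 + 5)/6 = 18/6 = 3
te_Incubation = (1 + 4·2 + 9)/6 = 18/6 = 3
te_Imaging = (11 + 4·14 + 17)/6 = 84/6 = 14
te_Data extraction = (3 + 4·9 + 15)/6 = 54/6 = 9
te_Statistical analysis = (5 + 4·7 + 15)/6 = 48/6 = 8
te_Replicate run = (4 + 4·8 + 12)/6 = 48/6 = 8

Forward pass:
ES_Equipment setup = 0; EF_Equipment setup = 2
ES_Calibration = 0; EF_Calibration = 4
ES_Sample prep = 2; EF_Sample prep = 2+7 = 9
ES_Run assay = 4; EF_Run assay = 4+3 = 7
ES_Incubation = 2; EF_Incubation = 2+3 = 5
ES_Imaging = max(EF_Equipment setup=2, EF_Calibration=4) = 4; EF_Imaging = 4+14 = 18
ES_Data extraction = 7; EF_Data extraction = 7+9 = 16
ES_Statistical analysis = 2; EF_Statistical analysis = 2+8 = 10
ES_Replicate run = max(EF_Sample prep=9, EF_Incubation=5, EF_Imaging=18, EF_Data extraction=16, EF_Statistical analysis=10) = 18; EF_Replicate run = 18+8 = 26
Expected project duration μ = 26 hours. Critical path: Calibration → Imaging → Replicate run.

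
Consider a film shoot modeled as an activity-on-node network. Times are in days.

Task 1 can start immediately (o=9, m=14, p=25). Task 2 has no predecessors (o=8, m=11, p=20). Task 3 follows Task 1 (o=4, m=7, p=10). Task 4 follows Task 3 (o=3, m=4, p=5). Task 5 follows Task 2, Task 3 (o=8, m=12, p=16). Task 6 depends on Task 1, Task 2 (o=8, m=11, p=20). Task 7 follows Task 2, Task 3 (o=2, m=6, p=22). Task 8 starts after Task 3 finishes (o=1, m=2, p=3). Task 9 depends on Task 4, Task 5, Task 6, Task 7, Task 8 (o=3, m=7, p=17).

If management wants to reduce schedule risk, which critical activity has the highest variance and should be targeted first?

te_Task 1 = (9 + 4·14 + 25)/6 = 90/6 = 15; σ²_Task 1 = ((25−9)/6)² = 7.111
te_Task 2 = (8 + 4·11 + 20)/6 = 72/6 = 12; σ²_Task 2 = ((20−8)/6)² = 4.000
te_Task 3 = (4 + 4·7 + 10)/6 = 42/6 = 7; σ²_Task 3 = ((10−4)/6)² = 1.000
te_Task 4 = (3 + 4·4 + 5)/6 = 24/6 = 4; σ²_Task 4 = ((5−3)/6)² = 0.111
te_Task 5 = (8 + 4·12 + 16)/6 = 72/6 = 12; σ²_Task 5 = ((16−8)/6)² = 1.778
te_Task 6 = (8 + 4·11 + 20)/6 = 72/6 = 12; σ²_Task 6 = ((20−8)/6)² = 4.000
te_Task 7 = (2 + 4·6 + 22)/6 = 48/6 = 8; σ²_Task 7 = ((22−2)/6)² = 11.111
te_Task 8 = (1 + 4·2 + 3)/6 = 12/6 = 2; σ²_Task 8 = ((3−1)/6)² = 0.111
te_Task 9 = (3 + 4·7 + 17)/6 = 48/6 = 8; σ²_Task 9 = ((17−3)/6)² = 5.444

Forward pass:
ES_Task 1 = 0; EF_Task 1 = 15
ES_Task 2 = 0; EF_Task 2 = 12
ES_Task 3 = 15; EF_Task 3 = 15+7 = 22
ES_Task 4 = 22; EF_Task 4 = 22+4 = 26
ES_Task 5 = max(EF_Task 2=12, EF_Task 3=22) = 22; EF_Task 5 = 22+12 = 34
ES_Task 6 = max(EF_Task 1=15, EF_Task 2=12) = 15; EF_Task 6 = 15+12 = 27
ES_Task 7 = max(EF_Task 2=12, EF_Task 3=22) = 22; EF_Task 7 = 22+8 = 30
ES_Task 8 = 22; EF_Task 8 = 22+2 = 24
ES_Task 9 = max(EF_Task 4=26, EF_Task 5=34, EF_Task 6=27, EF_Task 7=30, EF_Task 8=24) = 34; EF_Task 9 = 34+8 = 42
Expected project duration μ = 42 days. Critical path: Task 1 → Task 3 → Task 5 → Task 9.

Variances on critical path: σ²_Task 1=7.111, σ²_Task 3=1.000, σ²_Task 5=1.778, σ²_Task 9=5.444.
Largest is σ²_Task 1 = 7.111.

Task 1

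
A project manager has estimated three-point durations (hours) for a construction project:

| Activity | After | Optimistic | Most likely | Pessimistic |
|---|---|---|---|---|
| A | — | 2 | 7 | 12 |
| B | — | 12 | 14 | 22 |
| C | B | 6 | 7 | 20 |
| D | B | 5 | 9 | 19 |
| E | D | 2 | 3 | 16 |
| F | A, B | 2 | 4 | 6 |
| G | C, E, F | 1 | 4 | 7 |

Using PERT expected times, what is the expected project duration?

34 hours

te_A = (2 + 4·7 + 12)/6 = 42/6 = 7
te_B = (12 + 4·14 + 22)/6 = 90/6 = 15
te_C = (6 + 4·7 + 20)/6 = 54/6 = 9
te_D = (5 + 4·9 + 19)/6 = 60/6 = 10
te_E = (2 + 4·3 + 16)/6 = 30/6 = 5
te_F = (2 + 4·4 + 6)/6 = 24/6 = 4
te_G = (1 + 4·4 + 7)/6 = 24/6 = 4

Forward pass:
ES_A = 0; EF_A = 7
ES_B = 0; EF_B = 15
ES_C = 15; EF_C = 15+9 = 24
ES_D = 15; EF_D = 15+10 = 25
ES_E = 25; EF_E = 25+5 = 30
ES_F = max(EF_A=7, EF_B=15) = 15; EF_F = 15+4 = 19
ES_G = max(EF_C=24, EF_E=30, EF_F=19) = 30; EF_G = 30+4 = 34
Expected project duration μ = 34 hours. Critical path: B → D → E → G.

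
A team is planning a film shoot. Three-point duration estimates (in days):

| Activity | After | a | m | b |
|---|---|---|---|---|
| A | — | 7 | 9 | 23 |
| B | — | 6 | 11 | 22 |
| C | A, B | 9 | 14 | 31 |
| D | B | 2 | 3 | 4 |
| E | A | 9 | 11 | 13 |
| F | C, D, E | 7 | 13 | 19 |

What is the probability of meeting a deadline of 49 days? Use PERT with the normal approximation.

0.947

te_A = (7 + 4·9 + 23)/6 = 66/6 = 11; σ²_A = ((23−7)/6)² = 7.111
te_B = (6 + 4·11 + 22)/6 = 72/6 = 12; σ²_B = ((22−6)/6)² = 7.111
te_C = (9 + 4·14 + 31)/6 = 96/6 = 16; σ²_C = ((31−9)/6)² = 13.444
te_D = (2 + 4·3 + 4)/6 = 18/6 = 3; σ²_D = ((4−2)/6)² = 0.111
te_E = (9 + 4·11 + 13)/6 = 66/6 = 11; σ²_E = ((13−9)/6)² = 0.444
te_F = (7 + 4·13 + 19)/6 = 78/6 = 13; σ²_F = ((19−7)/6)² = 4.000

Forward pass:
ES_A = 0; EF_A = 11
ES_B = 0; EF_B = 12
ES_C = max(EF_A=11, EF_B=12) = 12; EF_C = 12+16 = 28
ES_D = 12; EF_D = 12+3 = 15
ES_E = 11; EF_E = 11+11 = 22
ES_F = max(EF_C=28, EF_D=15, EF_E=22) = 28; EF_F = 28+13 = 41
Expected project duration μ = 41 days. Critical path: B → C → F.

Variance along critical path = 7.111 + 13.444 + 4.000 = 24.556; σ = √24.556 = 4.955 days.
Z = (49 − 41) / 4.955 = 1.614
P(T ≤ 49) = Φ(1.614) ≈ 0.947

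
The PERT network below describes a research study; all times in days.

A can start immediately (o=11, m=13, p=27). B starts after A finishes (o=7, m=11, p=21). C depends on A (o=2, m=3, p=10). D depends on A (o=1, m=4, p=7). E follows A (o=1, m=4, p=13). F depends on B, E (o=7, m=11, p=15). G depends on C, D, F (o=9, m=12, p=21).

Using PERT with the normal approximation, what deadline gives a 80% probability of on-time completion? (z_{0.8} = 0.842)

te_A = (11 + 4·13 + 27)/6 = 90/6 = 15; σ²_A = ((27−11)/6)² = 7.111
te_B = (7 + 4·11 + 21)/6 = 72/6 = 12; σ²_B = ((21−7)/6)² = 5.444
te_C = (2 + 4·3 + 10)/6 = 24/6 = 4; σ²_C = ((10−2)/6)² = 1.778
te_D = (1 + 4·4 + 7)/6 = 24/6 = 4; σ²_D = ((7−1)/6)² = 1.000
te_E = (1 + 4·4 + 13)/6 = 30/6 = 5; σ²_E = ((13−1)/6)² = 4.000
te_F = (7 + 4·11 + 15)/6 = 66/6 = 11; σ²_F = ((15−7)/6)² = 1.778
te_G = (9 + 4·12 + 21)/6 = 78/6 = 13; σ²_G = ((21−9)/6)² = 4.000

Forward pass:
ES_A = 0; EF_A = 15
ES_B = 15; EF_B = 15+12 = 27
ES_C = 15; EF_C = 15+4 = 19
ES_D = 15; EF_D = 15+4 = 19
ES_E = 15; EF_E = 15+5 = 20
ES_F = max(EF_B=27, EF_E=20) = 27; EF_F = 27+11 = 38
ES_G = max(EF_C=19, EF_D=19, EF_F=38) = 38; EF_G = 38+13 = 51
Expected project duration μ = 51 days. Critical path: A → B → F → G.

Variance along critical path = 7.111 + 5.444 + 1.778 + 4.000 = 18.333; σ = 4.282 days.
D = μ + z·σ = 51 + 0.842·4.282 = 54.6 days

54.6 days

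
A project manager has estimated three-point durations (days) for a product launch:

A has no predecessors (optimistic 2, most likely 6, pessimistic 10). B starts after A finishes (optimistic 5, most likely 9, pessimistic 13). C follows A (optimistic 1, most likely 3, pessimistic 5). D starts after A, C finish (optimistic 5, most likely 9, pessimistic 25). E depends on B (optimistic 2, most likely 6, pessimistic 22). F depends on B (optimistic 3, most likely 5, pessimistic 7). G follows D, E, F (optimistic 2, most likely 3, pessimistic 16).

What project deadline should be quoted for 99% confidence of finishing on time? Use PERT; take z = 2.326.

38.4 days

te_A = (2 + 4·6 + 10)/6 = 36/6 = 6; σ²_A = ((10−2)/6)² = 1.778
te_B = (5 + 4·9 + 13)/6 = 54/6 = 9; σ²_B = ((13−5)/6)² = 1.778
te_C = (1 + 4·3 + 5)/6 = 18/6 = 3; σ²_C = ((5−1)/6)² = 0.444
te_D = (5 + 4·9 + 25)/6 = 66/6 = 11; σ²_D = ((25−5)/6)² = 11.111
te_E = (2 + 4·6 + 22)/6 = 48/6 = 8; σ²_E = ((22−2)/6)² = 11.111
te_F = (3 + 4·5 + 7)/6 = 30/6 = 5; σ²_F = ((7−3)/6)² = 0.444
te_G = (2 + 4·3 + 16)/6 = 30/6 = 5; σ²_G = ((16−2)/6)² = 5.444

Forward pass:
ES_A = 0; EF_A = 6
ES_B = 6; EF_B = 6+9 = 15
ES_C = 6; EF_C = 6+3 = 9
ES_D = max(EF_A=6, EF_C=9) = 9; EF_D = 9+11 = 20
ES_E = 15; EF_E = 15+8 = 23
ES_F = 15; EF_F = 15+5 = 20
ES_G = max(EF_D=20, EF_E=23, EF_F=20) = 23; EF_G = 23+5 = 28
Expected project duration μ = 28 days. Critical path: A → B → E → G.

Variance along critical path = 1.778 + 1.778 + 11.111 + 5.444 = 20.111; σ = 4.485 days.
D = μ + z·σ = 28 + 2.326·4.485 = 38.4 days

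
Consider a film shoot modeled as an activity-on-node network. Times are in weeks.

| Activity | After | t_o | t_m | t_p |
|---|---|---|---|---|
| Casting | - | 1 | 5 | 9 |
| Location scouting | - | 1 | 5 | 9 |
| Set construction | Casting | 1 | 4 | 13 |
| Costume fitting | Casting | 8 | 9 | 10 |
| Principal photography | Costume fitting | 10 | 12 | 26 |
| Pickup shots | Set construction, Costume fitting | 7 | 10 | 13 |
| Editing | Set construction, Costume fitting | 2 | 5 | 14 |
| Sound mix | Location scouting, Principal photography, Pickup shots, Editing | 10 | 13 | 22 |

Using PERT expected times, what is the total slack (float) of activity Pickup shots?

4 weeks

te_Casting = (1 + 4·5 + 9)/6 = 30/6 = 5
te_Location scouting = (1 + 4·5 + 9)/6 = 30/6 = 5
te_Set construction = (1 + 4·4 + 13)/6 = 30/6 = 5
te_Costume fitting = (8 + 4·9 + 10)/6 = 54/6 = 9
te_Principal photography = (10 + 4·12 + 26)/6 = 84/6 = 14
te_Pickup shots = (7 + 4·10 + 13)/6 = 60/6 = 10
te_Editing = (2 + 4·5 + 14)/6 = 36/6 = 6
te_Sound mix = (10 + 4·13 + 22)/6 = 84/6 = 14

Forward pass:
ES_Casting = 0; EF_Casting = 5
ES_Location scouting = 0; EF_Location scouting = 5
ES_Set construction = 5; EF_Set construction = 5+5 = 10
ES_Costume fitting = 5; EF_Costume fitting = 5+9 = 14
ES_Principal photography = 14; EF_Principal photography = 14+14 = 28
ES_Pickup shots = max(EF_Set construction=10, EF_Costume fitting=14) = 14; EF_Pickup shots = 14+10 = 24
ES_Editing = max(EF_Set construction=10, EF_Costume fitting=14) = 14; EF_Editing = 14+6 = 20
ES_Sound mix = max(EF_Location scouting=5, EF_Principal photography=28, EF_Pickup shots=24, EF_Editing=20) = 28; EF_Sound mix = 28+14 = 42
Expected project duration μ = 42 weeks. Critical path: Casting → Costume fitting → Principal photography → Sound mix.

Backward pass:
LF_Sound mix = 42; LS_Sound mix = 42−14 = 28
LF_Editing = LS_Sound mix = 28; LS_Editing = 28−6 = 22
LF_Pickup shots = LS_Sound mix = 28; LS_Pickup shots = 28−10 = 18
LF_Principal photography = LS_Sound mix = 28; LS_Principal photography = 28−14 = 14
LF_Costume fitting = min(LS_Principal photography=14, LS_Pickup shots=18, LS_Editing=22) = 14; LS_Costume fitting = 14−9 = 5
LF_Set construction = min(LS_Pickup shots=18, LS_Editing=22) = 18; LS_Set construction = 18−5 = 13
LF_Location scouting = LS_Sound mix = 28; LS_Location scouting = 28−5 = 23
LF_Casting = min(LS_Set construction=13, LS_Costume fitting=5) = 5; LS_Casting = 5−5 = 0
Slack_Pickup shots = LS_Pickup shots − ES_Pickup shots = 18 − 14 = 4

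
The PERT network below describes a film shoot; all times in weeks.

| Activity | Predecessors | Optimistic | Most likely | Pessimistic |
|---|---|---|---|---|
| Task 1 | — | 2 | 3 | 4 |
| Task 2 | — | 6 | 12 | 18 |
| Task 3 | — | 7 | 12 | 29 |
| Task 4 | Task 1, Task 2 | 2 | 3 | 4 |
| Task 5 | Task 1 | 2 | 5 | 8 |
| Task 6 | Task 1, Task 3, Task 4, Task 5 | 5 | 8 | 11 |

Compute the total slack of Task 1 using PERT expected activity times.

7 weeks

te_Task 1 = (2 + 4·3 + 4)/6 = 18/6 = 3
te_Task 2 = (6 + 4·12 + 18)/6 = 72/6 = 12
te_Task 3 = (7 + 4·12 + 29)/6 = 84/6 = 14
te_Task 4 = (2 + 4·3 + 4)/6 = 18/6 = 3
te_Task 5 = (2 + 4·5 + 8)/6 = 30/6 = 5
te_Task 6 = (5 + 4·8 + 11)/6 = 48/6 = 8

Forward pass:
ES_Task 1 = 0; EF_Task 1 = 3
ES_Task 2 = 0; EF_Task 2 = 12
ES_Task 3 = 0; EF_Task 3 = 14
ES_Task 4 = max(EF_Task 1=3, EF_Task 2=12) = 12; EF_Task 4 = 12+3 = 15
ES_Task 5 = 3; EF_Task 5 = 3+5 = 8
ES_Task 6 = max(EF_Task 1=3, EF_Task 3=14, EF_Task 4=15, EF_Task 5=8) = 15; EF_Task 6 = 15+8 = 23
Expected project duration μ = 23 weeks. Critical path: Task 2 → Task 4 → Task 6.

Backward pass:
LF_Task 6 = 23; LS_Task 6 = 23−8 = 15
LF_Task 5 = LS_Task 6 = 15; LS_Task 5 = 15−5 = 10
LF_Task 4 = LS_Task 6 = 15; LS_Task 4 = 15−3 = 12
LF_Task 3 = LS_Task 6 = 15; LS_Task 3 = 15−14 = 1
LF_Task 2 = LS_Task 4 = 12; LS_Task 2 = 12−12 = 0
LF_Task 1 = min(LS_Task 4=12, LS_Task 5=10, LS_Task 6=15) = 10; LS_Task 1 = 10−3 = 7
Slack_Task 1 = LS_Task 1 − ES_Task 1 = 7 − 0 = 7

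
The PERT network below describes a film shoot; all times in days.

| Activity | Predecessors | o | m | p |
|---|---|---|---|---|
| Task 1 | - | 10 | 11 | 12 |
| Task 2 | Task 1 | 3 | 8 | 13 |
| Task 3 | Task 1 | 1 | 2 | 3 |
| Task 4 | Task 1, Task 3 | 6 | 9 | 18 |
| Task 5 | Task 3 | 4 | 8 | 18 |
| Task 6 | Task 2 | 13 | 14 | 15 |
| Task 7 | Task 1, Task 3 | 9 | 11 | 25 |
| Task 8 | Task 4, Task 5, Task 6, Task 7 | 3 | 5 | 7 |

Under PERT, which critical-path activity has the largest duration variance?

te_Task 1 = (10 + 4·11 + 12)/6 = 66/6 = 11; σ²_Task 1 = ((12−10)/6)² = 0.111
te_Task 2 = (3 + 4·8 + 13)/6 = 48/6 = 8; σ²_Task 2 = ((13−3)/6)² = 2.778
te_Task 3 = (1 + 4·2 + 3)/6 = 12/6 = 2; σ²_Task 3 = ((3−1)/6)² = 0.111
te_Task 4 = (6 + 4·9 + 18)/6 = 60/6 = 10; σ²_Task 4 = ((18−6)/6)² = 4.000
te_Task 5 = (4 + 4·8 + 18)/6 = 54/6 = 9; σ²_Task 5 = ((18−4)/6)² = 5.444
te_Task 6 = (13 + 4·14 + 15)/6 = 84/6 = 14; σ²_Task 6 = ((15−13)/6)² = 0.111
te_Task 7 = (9 + 4·11 + 25)/6 = 78/6 = 13; σ²_Task 7 = ((25−9)/6)² = 7.111
te_Task 8 = (3 + 4·5 + 7)/6 = 30/6 = 5; σ²_Task 8 = ((7−3)/6)² = 0.444

Forward pass:
ES_Task 1 = 0; EF_Task 1 = 11
ES_Task 2 = 11; EF_Task 2 = 11+8 = 19
ES_Task 3 = 11; EF_Task 3 = 11+2 = 13
ES_Task 4 = max(EF_Task 1=11, EF_Task 3=13) = 13; EF_Task 4 = 13+10 = 23
ES_Task 5 = 13; EF_Task 5 = 13+9 = 22
ES_Task 6 = 19; EF_Task 6 = 19+14 = 33
ES_Task 7 = max(EF_Task 1=11, EF_Task 3=13) = 13; EF_Task 7 = 13+13 = 26
ES_Task 8 = max(EF_Task 4=23, EF_Task 5=22, EF_Task 6=33, EF_Task 7=26) = 33; EF_Task 8 = 33+5 = 38
Expected project duration μ = 38 days. Critical path: Task 1 → Task 2 → Task 6 → Task 8.

Variances on critical path: σ²_Task 1=0.111, σ²_Task 2=2.778, σ²_Task 6=0.111, σ²_Task 8=0.444.
Largest is σ²_Task 2 = 2.778.

Task 2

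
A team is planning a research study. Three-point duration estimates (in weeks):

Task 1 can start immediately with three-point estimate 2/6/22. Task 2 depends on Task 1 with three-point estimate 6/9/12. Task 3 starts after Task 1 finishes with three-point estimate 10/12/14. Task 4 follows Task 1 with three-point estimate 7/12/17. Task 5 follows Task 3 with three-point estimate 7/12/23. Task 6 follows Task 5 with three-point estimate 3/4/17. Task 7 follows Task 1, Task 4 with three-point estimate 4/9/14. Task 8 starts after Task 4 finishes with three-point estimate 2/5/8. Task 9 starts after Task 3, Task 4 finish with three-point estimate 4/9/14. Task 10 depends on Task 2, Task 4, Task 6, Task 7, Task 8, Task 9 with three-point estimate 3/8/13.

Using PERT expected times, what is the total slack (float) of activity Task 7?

te_Task 1 = (2 + 4·6 + 22)/6 = 48/6 = 8
te_Task 2 = (6 + 4·9 + 12)/6 = 54/6 = 9
te_Task 3 = (10 + 4·12 + 14)/6 = 72/6 = 12
te_Task 4 = (7 + 4·12 + 17)/6 = 72/6 = 12
te_Task 5 = (7 + 4·12 + 23)/6 = 78/6 = 13
te_Task 6 = (3 + 4·4 + 17)/6 = 36/6 = 6
te_Task 7 = (4 + 4·9 + 14)/6 = 54/6 = 9
te_Task 8 = (2 + 4·5 + 8)/6 = 30/6 = 5
te_Task 9 = (4 + 4·9 + 14)/6 = 54/6 = 9
te_Task 10 = (3 + 4·8 + 13)/6 = 48/6 = 8

Forward pass:
ES_Task 1 = 0; EF_Task 1 = 8
ES_Task 2 = 8; EF_Task 2 = 8+9 = 17
ES_Task 3 = 8; EF_Task 3 = 8+12 = 20
ES_Task 4 = 8; EF_Task 4 = 8+12 = 20
ES_Task 5 = 20; EF_Task 5 = 20+13 = 33
ES_Task 6 = 33; EF_Task 6 = 33+6 = 39
ES_Task 7 = max(EF_Task 1=8, EF_Task 4=20) = 20; EF_Task 7 = 20+9 = 29
ES_Task 8 = 20; EF_Task 8 = 20+5 = 25
ES_Task 9 = max(EF_Task 3=20, EF_Task 4=20) = 20; EF_Task 9 = 20+9 = 29
ES_Task 10 = max(EF_Task 2=17, EF_Task 4=20, EF_Task 6=39, EF_Task 7=29, EF_Task 8=25, EF_Task 9=29) = 39; EF_Task 10 = 39+8 = 47
Expected project duration μ = 47 weeks. Critical path: Task 1 → Task 3 → Task 5 → Task 6 → Task 10.

Backward pass:
LF_Task 10 = 47; LS_Task 10 = 47−8 = 39
LF_Task 9 = LS_Task 10 = 39; LS_Task 9 = 39−9 = 30
LF_Task 8 = LS_Task 10 = 39; LS_Task 8 = 39−5 = 34
LF_Task 7 = LS_Task 10 = 39; LS_Task 7 = 39−9 = 30
LF_Task 6 = LS_Task 10 = 39; LS_Task 6 = 39−6 = 33
LF_Task 5 = LS_Task 6 = 33; LS_Task 5 = 33−13 = 20
LF_Task 4 = min(LS_Task 7=30, LS_Task 8=34, LS_Task 9=30, LS_Task 10=39) = 30; LS_Task 4 = 30−12 = 18
LF_Task 3 = min(LS_Task 5=20, LS_Task 9=30) = 20; LS_Task 3 = 20−12 = 8
LF_Task 2 = LS_Task 10 = 39; LS_Task 2 = 39−9 = 30
LF_Task 1 = min(LS_Task 2=30, LS_Task 3=8, LS_Task 4=18, LS_Task 7=30) = 8; LS_Task 1 = 8−8 = 0
Slack_Task 7 = LS_Task 7 − ES_Task 7 = 30 − 20 = 10

10 weeks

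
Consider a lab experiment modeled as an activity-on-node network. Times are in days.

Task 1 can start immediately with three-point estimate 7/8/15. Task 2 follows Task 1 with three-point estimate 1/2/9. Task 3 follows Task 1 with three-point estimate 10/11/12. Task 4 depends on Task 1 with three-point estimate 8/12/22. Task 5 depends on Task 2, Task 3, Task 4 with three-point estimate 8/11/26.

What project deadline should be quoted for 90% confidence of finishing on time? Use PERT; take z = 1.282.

40.2 days

te_Task 1 = (7 + 4·8 + 15)/6 = 54/6 = 9; σ²_Task 1 = ((15−7)/6)² = 1.778
te_Task 2 = (1 + 4·2 + 9)/6 = 18/6 = 3; σ²_Task 2 = ((9−1)/6)² = 1.778
te_Task 3 = (10 + 4·11 + 12)/6 = 66/6 = 11; σ²_Task 3 = ((12−10)/6)² = 0.111
te_Task 4 = (8 + 4·12 + 22)/6 = 78/6 = 13; σ²_Task 4 = ((22−8)/6)² = 5.444
te_Task 5 = (8 + 4·11 + 26)/6 = 78/6 = 13; σ²_Task 5 = ((26−8)/6)² = 9.000

Forward pass:
ES_Task 1 = 0; EF_Task 1 = 9
ES_Task 2 = 9; EF_Task 2 = 9+3 = 12
ES_Task 3 = 9; EF_Task 3 = 9+11 = 20
ES_Task 4 = 9; EF_Task 4 = 9+13 = 22
ES_Task 5 = max(EF_Task 2=12, EF_Task 3=20, EF_Task 4=22) = 22; EF_Task 5 = 22+13 = 35
Expected project duration μ = 35 days. Critical path: Task 1 → Task 4 → Task 5.

Variance along critical path = 1.778 + 5.444 + 9.000 = 16.222; σ = 4.028 days.
D = μ + z·σ = 35 + 1.282·4.028 = 40.2 days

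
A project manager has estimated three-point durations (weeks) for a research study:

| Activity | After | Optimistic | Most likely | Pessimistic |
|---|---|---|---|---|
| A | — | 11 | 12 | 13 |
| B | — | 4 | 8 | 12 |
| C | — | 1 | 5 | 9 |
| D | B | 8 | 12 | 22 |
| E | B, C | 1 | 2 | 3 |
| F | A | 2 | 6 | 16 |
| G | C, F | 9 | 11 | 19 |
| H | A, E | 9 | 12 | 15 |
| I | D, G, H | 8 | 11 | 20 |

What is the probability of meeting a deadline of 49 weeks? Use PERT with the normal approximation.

te_A = (11 + 4·12 + 13)/6 = 72/6 = 12; σ²_A = ((13−11)/6)² = 0.111
te_B = (4 + 4·8 + 12)/6 = 48/6 = 8; σ²_B = ((12−4)/6)² = 1.778
te_C = (1 + 4·5 + 9)/6 = 30/6 = 5; σ²_C = ((9−1)/6)² = 1.778
te_D = (8 + 4·12 + 22)/6 = 78/6 = 13; σ²_D = ((22−8)/6)² = 5.444
te_E = (1 + 4·2 + 3)/6 = 12/6 = 2; σ²_E = ((3−1)/6)² = 0.111
te_F = (2 + 4·6 + 16)/6 = 42/6 = 7; σ²_F = ((16−2)/6)² = 5.444
te_G = (9 + 4·11 + 19)/6 = 72/6 = 12; σ²_G = ((19−9)/6)² = 2.778
te_H = (9 + 4·12 + 15)/6 = 72/6 = 12; σ²_H = ((15−9)/6)² = 1.000
te_I = (8 + 4·11 + 20)/6 = 72/6 = 12; σ²_I = ((20−8)/6)² = 4.000

Forward pass:
ES_A = 0; EF_A = 12
ES_B = 0; EF_B = 8
ES_C = 0; EF_C = 5
ES_D = 8; EF_D = 8+13 = 21
ES_E = max(EF_B=8, EF_C=5) = 8; EF_E = 8+2 = 10
ES_F = 12; EF_F = 12+7 = 19
ES_G = max(EF_C=5, EF_F=19) = 19; EF_G = 19+12 = 31
ES_H = max(EF_A=12, EF_E=10) = 12; EF_H = 12+12 = 24
ES_I = max(EF_D=21, EF_G=31, EF_H=24) = 31; EF_I = 31+12 = 43
Expected project duration μ = 43 weeks. Critical path: A → F → G → I.

Variance along critical path = 0.111 + 5.444 + 2.778 + 4.000 = 12.333; σ = √12.333 = 3.512 weeks.
Z = (49 − 43) / 3.512 = 1.708
P(T ≤ 49) = Φ(1.708) ≈ 0.956

0.956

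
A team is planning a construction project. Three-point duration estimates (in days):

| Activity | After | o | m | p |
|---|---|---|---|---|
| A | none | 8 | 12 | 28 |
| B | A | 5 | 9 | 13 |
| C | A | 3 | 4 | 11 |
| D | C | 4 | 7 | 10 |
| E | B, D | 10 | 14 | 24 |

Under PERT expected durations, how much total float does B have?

3 days

te_A = (8 + 4·12 + 28)/6 = 84/6 = 14
te_B = (5 + 4·9 + 13)/6 = 54/6 = 9
te_C = (3 + 4·4 + 11)/6 = 30/6 = 5
te_D = (4 + 4·7 + 10)/6 = 42/6 = 7
te_E = (10 + 4·14 + 24)/6 = 90/6 = 15

Forward pass:
ES_A = 0; EF_A = 14
ES_B = 14; EF_B = 14+9 = 23
ES_C = 14; EF_C = 14+5 = 19
ES_D = 19; EF_D = 19+7 = 26
ES_E = max(EF_B=23, EF_D=26) = 26; EF_E = 26+15 = 41
Expected project duration μ = 41 days. Critical path: A → C → D → E.

Backward pass:
LF_E = 41; LS_E = 41−15 = 26
LF_D = LS_E = 26; LS_D = 26−7 = 19
LF_C = LS_D = 19; LS_C = 19−5 = 14
LF_B = LS_E = 26; LS_B = 26−9 = 17
LF_A = min(LS_B=17, LS_C=14) = 14; LS_A = 14−14 = 0
Slack_B = LS_B − ES_B = 17 − 14 = 3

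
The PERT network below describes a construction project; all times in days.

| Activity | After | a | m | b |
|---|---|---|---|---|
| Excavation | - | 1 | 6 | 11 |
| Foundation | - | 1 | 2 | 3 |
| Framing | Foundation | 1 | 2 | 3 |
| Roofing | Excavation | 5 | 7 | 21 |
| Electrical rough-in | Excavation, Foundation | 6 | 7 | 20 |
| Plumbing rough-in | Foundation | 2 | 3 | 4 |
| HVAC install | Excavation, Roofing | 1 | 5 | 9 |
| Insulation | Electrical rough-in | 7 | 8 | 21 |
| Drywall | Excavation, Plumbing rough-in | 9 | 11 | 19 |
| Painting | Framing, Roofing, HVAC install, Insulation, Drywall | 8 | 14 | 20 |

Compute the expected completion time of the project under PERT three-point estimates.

te_Excavation = (1 + 4·6 + 11)/6 = 36/6 = 6
te_Foundation = (1 + 4·2 + 3)/6 = 12/6 = 2
te_Framing = (1 + 4·2 + 3)/6 = 12/6 = 2
te_Roofing = (5 + 4·7 + 21)/6 = 54/6 = 9
te_Electrical rough-in = (6 + 4·7 + 20)/6 = 54/6 = 9
te_Plumbing rough-in = (2 + 4·3 + 4)/6 = 18/6 = 3
te_HVAC install = (1 + 4·5 + 9)/6 = 30/6 = 5
te_Insulation = (7 + 4·8 + 21)/6 = 60/6 = 10
te_Drywall = (9 + 4·11 + 19)/6 = 72/6 = 12
te_Painting = (8 + 4·14 + 20)/6 = 84/6 = 14

Forward pass:
ES_Excavation = 0; EF_Excavation = 6
ES_Foundation = 0; EF_Foundation = 2
ES_Framing = 2; EF_Framing = 2+2 = 4
ES_Roofing = 6; EF_Roofing = 6+9 = 15
ES_Electrical rough-in = max(EF_Excavation=6, EF_Foundation=2) = 6; EF_Electrical rough-in = 6+9 = 15
ES_Plumbing rough-in = 2; EF_Plumbing rough-in = 2+3 = 5
ES_HVAC install = max(EF_Excavation=6, EF_Roofing=15) = 15; EF_HVAC install = 15+5 = 20
ES_Insulation = 15; EF_Insulation = 15+10 = 25
ES_Drywall = max(EF_Excavation=6, EF_Plumbing rough-in=5) = 6; EF_Drywall = 6+12 = 18
ES_Painting = max(EF_Framing=4, EF_Roofing=15, EF_HVAC install=20, EF_Insulation=25, EF_Drywall=18) = 25; EF_Painting = 25+14 = 39
Expected project duration μ = 39 days. Critical path: Excavation → Electrical rough-in → Insulation → Painting.

39 days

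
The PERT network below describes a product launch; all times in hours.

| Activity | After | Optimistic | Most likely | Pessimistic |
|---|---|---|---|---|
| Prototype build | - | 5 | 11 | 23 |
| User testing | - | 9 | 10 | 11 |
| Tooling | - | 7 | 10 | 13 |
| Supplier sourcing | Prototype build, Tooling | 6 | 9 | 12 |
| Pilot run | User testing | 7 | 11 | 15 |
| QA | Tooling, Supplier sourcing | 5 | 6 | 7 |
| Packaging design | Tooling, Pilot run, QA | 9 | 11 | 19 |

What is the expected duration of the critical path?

te_Prototype build = (5 + 4·11 + 23)/6 = 72/6 = 12
te_User testing = (9 + 4·10 + 11)/6 = 60/6 = 10
te_Tooling = (7 + 4·10 + 13)/6 = 60/6 = 10
te_Supplier sourcing = (6 + 4·9 + 12)/6 = 54/6 = 9
te_Pilot run = (7 + 4·11 + 15)/6 = 66/6 = 11
te_QA = (5 + 4·6 + 7)/6 = 36/6 = 6
te_Packaging design = (9 + 4·11 + 19)/6 = 72/6 = 12

Forward pass:
ES_Prototype build = 0; EF_Prototype build = 12
ES_User testing = 0; EF_User testing = 10
ES_Tooling = 0; EF_Tooling = 10
ES_Supplier sourcing = max(EF_Prototype build=12, EF_Tooling=10) = 12; EF_Supplier sourcing = 12+9 = 21
ES_Pilot run = 10; EF_Pilot run = 10+11 = 21
ES_QA = max(EF_Tooling=10, EF_Supplier sourcing=21) = 21; EF_QA = 21+6 = 27
ES_Packaging design = max(EF_Tooling=10, EF_Pilot run=21, EF_QA=27) = 27; EF_Packaging design = 27+12 = 39
Expected project duration μ = 39 hours. Critical path: Prototype build → Supplier sourcing → QA → Packaging design.

39 hours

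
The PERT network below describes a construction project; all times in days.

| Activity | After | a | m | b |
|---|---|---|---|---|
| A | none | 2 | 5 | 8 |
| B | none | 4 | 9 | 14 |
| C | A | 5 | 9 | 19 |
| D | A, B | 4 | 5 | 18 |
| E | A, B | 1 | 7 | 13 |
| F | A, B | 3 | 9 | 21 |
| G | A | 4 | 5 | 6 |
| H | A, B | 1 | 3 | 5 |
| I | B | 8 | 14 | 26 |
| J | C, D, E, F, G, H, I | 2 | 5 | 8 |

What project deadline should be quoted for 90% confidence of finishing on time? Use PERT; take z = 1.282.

33.6 days

te_A = (2 + 4·5 + 8)/6 = 30/6 = 5; σ²_A = ((8−2)/6)² = 1.000
te_B = (4 + 4·9 + 14)/6 = 54/6 = 9; σ²_B = ((14−4)/6)² = 2.778
te_C = (5 + 4·9 + 19)/6 = 60/6 = 10; σ²_C = ((19−5)/6)² = 5.444
te_D = (4 + 4·5 + 18)/6 = 42/6 = 7; σ²_D = ((18−4)/6)² = 5.444
te_E = (1 + 4·7 + 13)/6 = 42/6 = 7; σ²_E = ((13−1)/6)² = 4.000
te_F = (3 + 4·9 + 21)/6 = 60/6 = 10; σ²_F = ((21−3)/6)² = 9.000
te_G = (4 + 4·5 + 6)/6 = 30/6 = 5; σ²_G = ((6−4)/6)² = 0.111
te_H = (1 + 4·3 + 5)/6 = 18/6 = 3; σ²_H = ((5−1)/6)² = 0.444
te_I = (8 + 4·14 + 26)/6 = 90/6 = 15; σ²_I = ((26−8)/6)² = 9.000
te_J = (2 + 4·5 + 8)/6 = 30/6 = 5; σ²_J = ((8−2)/6)² = 1.000

Forward pass:
ES_A = 0; EF_A = 5
ES_B = 0; EF_B = 9
ES_C = 5; EF_C = 5+10 = 15
ES_D = max(EF_A=5, EF_B=9) = 9; EF_D = 9+7 = 16
ES_E = max(EF_A=5, EF_B=9) = 9; EF_E = 9+7 = 16
ES_F = max(EF_A=5, EF_B=9) = 9; EF_F = 9+10 = 19
ES_G = 5; EF_G = 5+5 = 10
ES_H = max(EF_A=5, EF_B=9) = 9; EF_H = 9+3 = 12
ES_I = 9; EF_I = 9+15 = 24
ES_J = max(EF_C=15, EF_D=16, EF_E=16, EF_F=19, EF_G=10, EF_H=12, EF_I=24) = 24; EF_J = 24+5 = 29
Expected project duration μ = 29 days. Critical path: B → I → J.

Variance along critical path = 2.778 + 9.000 + 1.000 = 12.778; σ = 3.575 days.
D = μ + z·σ = 29 + 1.282·3.575 = 33.6 days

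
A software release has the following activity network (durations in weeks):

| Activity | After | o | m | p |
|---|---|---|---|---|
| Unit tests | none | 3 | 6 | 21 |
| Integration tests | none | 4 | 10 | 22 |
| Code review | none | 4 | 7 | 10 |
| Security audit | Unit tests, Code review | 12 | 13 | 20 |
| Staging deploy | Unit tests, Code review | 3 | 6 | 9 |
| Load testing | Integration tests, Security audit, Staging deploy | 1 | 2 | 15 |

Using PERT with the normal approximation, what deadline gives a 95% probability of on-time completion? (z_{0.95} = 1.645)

32.6 weeks

te_Unit tests = (3 + 4·6 + 21)/6 = 48/6 = 8; σ²_Unit tests = ((21−3)/6)² = 9.000
te_Integration tests = (4 + 4·10 + 22)/6 = 66/6 = 11; σ²_Integration tests = ((22−4)/6)² = 9.000
te_Code review = (4 + 4·7 + 10)/6 = 42/6 = 7; σ²_Code review = ((10−4)/6)² = 1.000
te_Security audit = (12 + 4·13 + 20)/6 = 84/6 = 14; σ²_Security audit = ((20−12)/6)² = 1.778
te_Staging deploy = (3 + 4·6 + 9)/6 = 36/6 = 6; σ²_Staging deploy = ((9−3)/6)² = 1.000
te_Load testing = (1 + 4·2 + 15)/6 = 24/6 = 4; σ²_Load testing = ((15−1)/6)² = 5.444

Forward pass:
ES_Unit tests = 0; EF_Unit tests = 8
ES_Integration tests = 0; EF_Integration tests = 11
ES_Code review = 0; EF_Code review = 7
ES_Security audit = max(EF_Unit tests=8, EF_Code review=7) = 8; EF_Security audit = 8+14 = 22
ES_Staging deploy = max(EF_Unit tests=8, EF_Code review=7) = 8; EF_Staging deploy = 8+6 = 14
ES_Load testing = max(EF_Integration tests=11, EF_Security audit=22, EF_Staging deploy=14) = 22; EF_Load testing = 22+4 = 26
Expected project duration μ = 26 weeks. Critical path: Unit tests → Security audit → Load testing.

Variance along critical path = 9.000 + 1.778 + 5.444 = 16.222; σ = 4.028 weeks.
D = μ + z·σ = 26 + 1.645·4.028 = 32.6 weeks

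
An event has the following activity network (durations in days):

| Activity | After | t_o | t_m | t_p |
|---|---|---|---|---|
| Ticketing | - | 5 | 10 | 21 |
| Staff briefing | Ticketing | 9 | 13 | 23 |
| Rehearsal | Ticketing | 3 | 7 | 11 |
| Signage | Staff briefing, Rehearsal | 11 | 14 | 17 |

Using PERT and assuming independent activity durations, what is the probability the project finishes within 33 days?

0.052

te_Ticketing = (5 + 4·10 + 21)/6 = 66/6 = 11; σ²_Ticketing = ((21−5)/6)² = 7.111
te_Staff briefing = (9 + 4·13 + 23)/6 = 84/6 = 14; σ²_Staff briefing = ((23−9)/6)² = 5.444
te_Rehearsal = (3 + 4·7 + 11)/6 = 42/6 = 7; σ²_Rehearsal = ((11−3)/6)² = 1.778
te_Signage = (11 + 4·14 + 17)/6 = 84/6 = 14; σ²_Signage = ((17−11)/6)² = 1.000

Forward pass:
ES_Ticketing = 0; EF_Ticketing = 11
ES_Staff briefing = 11; EF_Staff briefing = 11+14 = 25
ES_Rehearsal = 11; EF_Rehearsal = 11+7 = 18
ES_Signage = max(EF_Staff briefing=25, EF_Rehearsal=18) = 25; EF_Signage = 25+14 = 39
Expected project duration μ = 39 days. Critical path: Ticketing → Staff briefing → Signage.

Variance along critical path = 7.111 + 5.444 + 1.000 = 13.556; σ = √13.556 = 3.682 days.
Z = (33 − 39) / 3.682 = -1.630
P(T ≤ 33) = Φ(-1.630) ≈ 0.052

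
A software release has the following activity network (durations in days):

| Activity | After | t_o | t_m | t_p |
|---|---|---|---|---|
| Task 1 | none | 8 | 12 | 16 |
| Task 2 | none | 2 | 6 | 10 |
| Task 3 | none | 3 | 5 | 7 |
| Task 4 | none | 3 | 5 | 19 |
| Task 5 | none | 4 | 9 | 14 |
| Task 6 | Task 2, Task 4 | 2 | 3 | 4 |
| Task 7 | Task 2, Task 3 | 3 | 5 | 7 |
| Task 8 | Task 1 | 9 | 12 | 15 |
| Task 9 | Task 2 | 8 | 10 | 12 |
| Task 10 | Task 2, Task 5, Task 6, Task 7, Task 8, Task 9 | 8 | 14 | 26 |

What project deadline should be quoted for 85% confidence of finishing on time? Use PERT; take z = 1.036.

42.6 days

te_Task 1 = (8 + 4·12 + 16)/6 = 72/6 = 12; σ²_Task 1 = ((16−8)/6)² = 1.778
te_Task 2 = (2 + 4·6 + 10)/6 = 36/6 = 6; σ²_Task 2 = ((10−2)/6)² = 1.778
te_Task 3 = (3 + 4·5 + 7)/6 = 30/6 = 5; σ²_Task 3 = ((7−3)/6)² = 0.444
te_Task 4 = (3 + 4·5 + 19)/6 = 42/6 = 7; σ²_Task 4 = ((19−3)/6)² = 7.111
te_Task 5 = (4 + 4·9 + 14)/6 = 54/6 = 9; σ²_Task 5 = ((14−4)/6)² = 2.778
te_Task 6 = (2 + 4·3 + 4)/6 = 18/6 = 3; σ²_Task 6 = ((4−2)/6)² = 0.111
te_Task 7 = (3 + 4·5 + 7)/6 = 30/6 = 5; σ²_Task 7 = ((7−3)/6)² = 0.444
te_Task 8 = (9 + 4·12 + 15)/6 = 72/6 = 12; σ²_Task 8 = ((15−9)/6)² = 1.000
te_Task 9 = (8 + 4·10 + 12)/6 = 60/6 = 10; σ²_Task 9 = ((12−8)/6)² = 0.444
te_Task 10 = (8 + 4·14 + 26)/6 = 90/6 = 15; σ²_Task 10 = ((26−8)/6)² = 9.000

Forward pass:
ES_Task 1 = 0; EF_Task 1 = 12
ES_Task 2 = 0; EF_Task 2 = 6
ES_Task 3 = 0; EF_Task 3 = 5
ES_Task 4 = 0; EF_Task 4 = 7
ES_Task 5 = 0; EF_Task 5 = 9
ES_Task 6 = max(EF_Task 2=6, EF_Task 4=7) = 7; EF_Task 6 = 7+3 = 10
ES_Task 7 = max(EF_Task 2=6, EF_Task 3=5) = 6; EF_Task 7 = 6+5 = 11
ES_Task 8 = 12; EF_Task 8 = 12+12 = 24
ES_Task 9 = 6; EF_Task 9 = 6+10 = 16
ES_Task 10 = max(EF_Task 2=6, EF_Task 5=9, EF_Task 6=10, EF_Task 7=11, EF_Task 8=24, EF_Task 9=16) = 24; EF_Task 10 = 24+15 = 39
Expected project duration μ = 39 days. Critical path: Task 1 → Task 8 → Task 10.

Variance along critical path = 1.778 + 1.000 + 9.000 = 11.778; σ = 3.432 days.
D = μ + z·σ = 39 + 1.036·3.432 = 42.6 days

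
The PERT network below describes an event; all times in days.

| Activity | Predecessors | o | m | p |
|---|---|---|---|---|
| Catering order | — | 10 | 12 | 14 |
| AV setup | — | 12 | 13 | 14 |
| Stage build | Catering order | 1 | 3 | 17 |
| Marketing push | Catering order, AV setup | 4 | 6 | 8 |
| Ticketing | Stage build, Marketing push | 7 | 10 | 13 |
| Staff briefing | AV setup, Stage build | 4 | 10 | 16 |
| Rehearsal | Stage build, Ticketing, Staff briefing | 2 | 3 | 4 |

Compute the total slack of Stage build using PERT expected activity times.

2 days

te_Catering order = (10 + 4·12 + 14)/6 = 72/6 = 12
te_AV setup = (12 + 4·13 + 14)/6 = 78/6 = 13
te_Stage build = (1 + 4·3 + 17)/6 = 30/6 = 5
te_Marketing push = (4 + 4·6 + 8)/6 = 36/6 = 6
te_Ticketing = (7 + 4·10 + 13)/6 = 60/6 = 10
te_Staff briefing = (4 + 4·10 + 16)/6 = 60/6 = 10
te_Rehearsal = (2 + 4·3 + 4)/6 = 18/6 = 3

Forward pass:
ES_Catering order = 0; EF_Catering order = 12
ES_AV setup = 0; EF_AV setup = 13
ES_Stage build = 12; EF_Stage build = 12+5 = 17
ES_Marketing push = max(EF_Catering order=12, EF_AV setup=13) = 13; EF_Marketing push = 13+6 = 19
ES_Ticketing = max(EF_Stage build=17, EF_Marketing push=19) = 19; EF_Ticketing = 19+10 = 29
ES_Staff briefing = max(EF_AV setup=13, EF_Stage build=17) = 17; EF_Staff briefing = 17+10 = 27
ES_Rehearsal = max(EF_Stage build=17, EF_Ticketing=29, EF_Staff briefing=27) = 29; EF_Rehearsal = 29+3 = 32
Expected project duration μ = 32 days. Critical path: AV setup → Marketing push → Ticketing → Rehearsal.

Backward pass:
LF_Rehearsal = 32; LS_Rehearsal = 32−3 = 29
LF_Staff briefing = LS_Rehearsal = 29; LS_Staff briefing = 29−10 = 19
LF_Ticketing = LS_Rehearsal = 29; LS_Ticketing = 29−10 = 19
LF_Marketing push = LS_Ticketing = 19; LS_Marketing push = 19−6 = 13
LF_Stage build = min(LS_Ticketing=19, LS_Staff briefing=19, LS_Rehearsal=29) = 19; LS_Stage build = 19−5 = 14
LF_AV setup = min(LS_Marketing push=13, LS_Staff briefing=19) = 13; LS_AV setup = 13−13 = 0
LF_Catering order = min(LS_Stage build=14, LS_Marketing push=13) = 13; LS_Catering order = 13−12 = 1
Slack_Stage build = LS_Stage build − ES_Stage build = 14 − 12 = 2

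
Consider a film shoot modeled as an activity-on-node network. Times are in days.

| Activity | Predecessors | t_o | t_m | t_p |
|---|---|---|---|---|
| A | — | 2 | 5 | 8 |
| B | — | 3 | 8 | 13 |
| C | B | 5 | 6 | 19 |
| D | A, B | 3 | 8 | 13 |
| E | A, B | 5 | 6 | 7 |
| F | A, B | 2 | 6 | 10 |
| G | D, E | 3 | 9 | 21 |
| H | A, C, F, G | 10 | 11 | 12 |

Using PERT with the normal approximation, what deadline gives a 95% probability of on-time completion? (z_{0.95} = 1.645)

43.3 days

te_A = (2 + 4·5 + 8)/6 = 30/6 = 5; σ²_A = ((8−2)/6)² = 1.000
te_B = (3 + 4·8 + 13)/6 = 48/6 = 8; σ²_B = ((13−3)/6)² = 2.778
te_C = (5 + 4·6 + 19)/6 = 48/6 = 8; σ²_C = ((19−5)/6)² = 5.444
te_D = (3 + 4·8 + 13)/6 = 48/6 = 8; σ²_D = ((13−3)/6)² = 2.778
te_E = (5 + 4·6 + 7)/6 = 36/6 = 6; σ²_E = ((7−5)/6)² = 0.111
te_F = (2 + 4·6 + 10)/6 = 36/6 = 6; σ²_F = ((10−2)/6)² = 1.778
te_G = (3 + 4·9 + 21)/6 = 60/6 = 10; σ²_G = ((21−3)/6)² = 9.000
te_H = (10 + 4·11 + 12)/6 = 66/6 = 11; σ²_H = ((12−10)/6)² = 0.111

Forward pass:
ES_A = 0; EF_A = 5
ES_B = 0; EF_B = 8
ES_C = 8; EF_C = 8+8 = 16
ES_D = max(EF_A=5, EF_B=8) = 8; EF_D = 8+8 = 16
ES_E = max(EF_A=5, EF_B=8) = 8; EF_E = 8+6 = 14
ES_F = max(EF_A=5, EF_B=8) = 8; EF_F = 8+6 = 14
ES_G = max(EF_D=16, EF_E=14) = 16; EF_G = 16+10 = 26
ES_H = max(EF_A=5, EF_C=16, EF_F=14, EF_G=26) = 26; EF_H = 26+11 = 37
Expected project duration μ = 37 days. Critical path: B → D → G → H.

Variance along critical path = 2.778 + 2.778 + 9.000 + 0.111 = 14.667; σ = 3.830 days.
D = μ + z·σ = 37 + 1.645·3.830 = 43.3 days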